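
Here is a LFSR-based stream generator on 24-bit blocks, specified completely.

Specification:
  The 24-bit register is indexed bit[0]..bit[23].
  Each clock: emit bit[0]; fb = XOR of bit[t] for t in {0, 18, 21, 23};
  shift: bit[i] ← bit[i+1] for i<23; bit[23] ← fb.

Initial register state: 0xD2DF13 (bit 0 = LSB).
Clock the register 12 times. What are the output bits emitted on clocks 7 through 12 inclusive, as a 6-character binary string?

reg_0 = 0xD2DF13
clock 1: out=1, reg = 0x696F89
clock 2: out=1, reg = 0x34B7C4
clock 3: out=0, reg = 0x1A5BE2
clock 4: out=0, reg = 0x0D2DF1
clock 5: out=1, reg = 0x0696F8
clock 6: out=0, reg = 0x834B7C
clock 7: out=0, reg = 0xC1A5BE
clock 8: out=0, reg = 0xE0D2DF
clock 9: out=1, reg = 0xF0696F
clock 10: out=1, reg = 0xF834B7
clock 11: out=1, reg = 0xFC1A5B
clock 12: out=1, reg = 0x7E0D2D

001111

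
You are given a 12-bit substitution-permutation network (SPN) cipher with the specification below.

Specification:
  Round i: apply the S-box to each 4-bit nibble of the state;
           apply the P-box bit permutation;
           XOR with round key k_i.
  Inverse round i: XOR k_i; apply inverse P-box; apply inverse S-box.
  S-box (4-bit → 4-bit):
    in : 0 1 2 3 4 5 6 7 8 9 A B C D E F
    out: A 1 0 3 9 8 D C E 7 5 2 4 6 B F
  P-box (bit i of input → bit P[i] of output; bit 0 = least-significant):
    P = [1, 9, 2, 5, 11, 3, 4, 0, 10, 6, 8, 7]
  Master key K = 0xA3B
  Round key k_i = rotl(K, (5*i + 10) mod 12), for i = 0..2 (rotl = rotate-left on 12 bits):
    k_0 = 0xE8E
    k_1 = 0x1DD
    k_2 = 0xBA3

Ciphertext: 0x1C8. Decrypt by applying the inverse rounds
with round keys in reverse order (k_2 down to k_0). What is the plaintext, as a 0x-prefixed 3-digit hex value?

s_0 = ciphertext = 0x1C8
s_1 = InvRound(s_0, k_2) = 0xBEE
s_2 = InvRound(s_1, k_1) = 0x26E
s_3 = InvRound(s_2, k_0) = 0xE15

0xE15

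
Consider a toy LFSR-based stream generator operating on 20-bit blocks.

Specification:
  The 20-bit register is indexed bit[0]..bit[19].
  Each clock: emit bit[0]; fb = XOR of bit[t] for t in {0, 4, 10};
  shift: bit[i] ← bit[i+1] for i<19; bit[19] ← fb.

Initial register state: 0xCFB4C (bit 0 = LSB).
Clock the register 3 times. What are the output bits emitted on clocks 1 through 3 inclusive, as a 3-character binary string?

001

reg_0 = 0xCFB4C
clock 1: out=0, reg = 0x67DA6
clock 2: out=0, reg = 0xB3ED3
clock 3: out=1, reg = 0xD9F69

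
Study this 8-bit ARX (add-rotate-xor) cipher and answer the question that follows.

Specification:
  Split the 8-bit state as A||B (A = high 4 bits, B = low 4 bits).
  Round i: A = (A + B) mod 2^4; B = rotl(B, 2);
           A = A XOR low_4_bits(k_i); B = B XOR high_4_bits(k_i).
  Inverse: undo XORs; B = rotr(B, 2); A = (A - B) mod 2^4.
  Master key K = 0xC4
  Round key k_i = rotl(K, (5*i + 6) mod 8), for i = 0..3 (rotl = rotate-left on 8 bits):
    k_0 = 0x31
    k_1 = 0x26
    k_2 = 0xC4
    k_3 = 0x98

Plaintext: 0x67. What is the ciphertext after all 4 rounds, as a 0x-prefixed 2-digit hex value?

0x33

s_0 = plaintext = 0x67
s_1 = Round(s_0, k_0) = 0xCE
s_2 = Round(s_1, k_1) = 0xC9
s_3 = Round(s_2, k_2) = 0x1A
s_4 = Round(s_3, k_3) = 0x33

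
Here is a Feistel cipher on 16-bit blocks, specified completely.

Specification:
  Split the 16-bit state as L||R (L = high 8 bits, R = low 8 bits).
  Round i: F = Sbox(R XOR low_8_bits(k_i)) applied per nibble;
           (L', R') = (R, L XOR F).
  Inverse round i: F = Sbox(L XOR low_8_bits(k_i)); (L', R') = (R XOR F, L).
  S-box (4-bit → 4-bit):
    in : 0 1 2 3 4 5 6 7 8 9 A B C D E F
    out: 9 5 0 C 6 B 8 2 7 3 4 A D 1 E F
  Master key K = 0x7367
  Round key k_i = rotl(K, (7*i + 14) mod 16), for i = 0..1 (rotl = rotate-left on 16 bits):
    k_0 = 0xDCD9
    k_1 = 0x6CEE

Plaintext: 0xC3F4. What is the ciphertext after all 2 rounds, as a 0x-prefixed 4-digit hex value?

s_0 = plaintext = 0xC3F4
s_1 = Round(s_0, k_0) = 0xF4C2
s_2 = Round(s_1, k_1) = 0xC2F9

0xC2F9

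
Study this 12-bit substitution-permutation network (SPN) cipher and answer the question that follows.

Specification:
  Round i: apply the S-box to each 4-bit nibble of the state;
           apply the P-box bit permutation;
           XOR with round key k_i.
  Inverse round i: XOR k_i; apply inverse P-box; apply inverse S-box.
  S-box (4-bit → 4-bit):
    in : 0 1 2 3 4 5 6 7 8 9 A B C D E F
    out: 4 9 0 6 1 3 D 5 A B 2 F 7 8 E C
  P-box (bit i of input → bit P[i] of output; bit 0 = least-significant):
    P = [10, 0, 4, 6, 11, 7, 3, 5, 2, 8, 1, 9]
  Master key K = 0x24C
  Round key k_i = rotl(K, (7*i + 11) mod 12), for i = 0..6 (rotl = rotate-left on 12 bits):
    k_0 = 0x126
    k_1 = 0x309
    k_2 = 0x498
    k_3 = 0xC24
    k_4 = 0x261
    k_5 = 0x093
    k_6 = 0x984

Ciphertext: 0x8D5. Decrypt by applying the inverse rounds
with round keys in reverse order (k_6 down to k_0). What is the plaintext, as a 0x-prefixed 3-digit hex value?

s_0 = ciphertext = 0x8D5
s_1 = InvRound(s_0, k_6) = 0xA2E
s_2 = InvRound(s_1, k_5) = 0x1B3
s_3 = InvRound(s_2, k_4) = 0xEAF
s_4 = InvRound(s_3, k_3) = 0xF3A
s_5 = InvRound(s_4, k_2) = 0xE92
s_6 = InvRound(s_5, k_1) = 0x3CC
s_7 = InvRound(s_6, k_0) = 0xFED

0xFED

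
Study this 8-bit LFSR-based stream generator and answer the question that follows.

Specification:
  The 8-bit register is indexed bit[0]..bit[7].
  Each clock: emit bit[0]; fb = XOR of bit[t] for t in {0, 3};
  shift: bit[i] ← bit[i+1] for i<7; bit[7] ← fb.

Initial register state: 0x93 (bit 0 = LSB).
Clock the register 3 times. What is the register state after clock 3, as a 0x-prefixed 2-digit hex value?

0x32

reg_0 = 0x93
clock 1: out=1, reg = 0xC9
clock 2: out=1, reg = 0x64
clock 3: out=0, reg = 0x32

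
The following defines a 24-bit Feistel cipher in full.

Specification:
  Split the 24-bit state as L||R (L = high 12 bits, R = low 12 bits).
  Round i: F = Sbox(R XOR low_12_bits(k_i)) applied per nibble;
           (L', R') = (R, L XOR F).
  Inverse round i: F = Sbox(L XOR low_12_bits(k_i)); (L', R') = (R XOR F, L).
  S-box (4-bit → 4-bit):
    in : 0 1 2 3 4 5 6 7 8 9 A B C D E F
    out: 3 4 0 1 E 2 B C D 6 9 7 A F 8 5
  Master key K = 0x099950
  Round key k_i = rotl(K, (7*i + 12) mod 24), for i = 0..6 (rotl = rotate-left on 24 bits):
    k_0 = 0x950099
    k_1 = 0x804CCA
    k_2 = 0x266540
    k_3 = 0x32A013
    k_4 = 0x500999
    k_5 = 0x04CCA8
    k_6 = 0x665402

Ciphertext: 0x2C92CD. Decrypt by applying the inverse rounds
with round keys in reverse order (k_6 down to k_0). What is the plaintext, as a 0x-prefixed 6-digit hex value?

s_0 = ciphertext = 0x2C92CD
s_1 = InvRound(s_0, k_6) = 0x96A2C9
s_2 = InvRound(s_1, k_5) = 0x06996A
s_3 = InvRound(s_2, k_4) = 0xF39069
s_4 = InvRound(s_3, k_3) = 0x560F39
s_5 = InvRound(s_4, k_2) = 0xC3A560
s_6 = InvRound(s_5, k_1) = 0x633C3A
s_7 = InvRound(s_6, k_0) = 0x7A3633

0x7A3633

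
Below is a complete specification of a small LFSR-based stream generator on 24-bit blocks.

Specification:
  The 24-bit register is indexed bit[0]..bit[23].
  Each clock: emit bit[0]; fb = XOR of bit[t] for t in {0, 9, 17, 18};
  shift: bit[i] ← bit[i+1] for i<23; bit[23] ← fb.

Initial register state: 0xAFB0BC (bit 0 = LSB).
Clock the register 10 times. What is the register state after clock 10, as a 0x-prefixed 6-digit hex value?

reg_0 = 0xAFB0BC
clock 1: out=0, reg = 0x57D85E
clock 2: out=0, reg = 0x2BEC2F
clock 3: out=1, reg = 0x15F617
clock 4: out=1, reg = 0x8AFB0B
clock 5: out=1, reg = 0xC57D85
clock 6: out=1, reg = 0x62BEC2
clock 7: out=0, reg = 0x315F61
clock 8: out=1, reg = 0x18AFB0
clock 9: out=0, reg = 0x8C57D8
clock 10: out=0, reg = 0x462BEC

0x462BEC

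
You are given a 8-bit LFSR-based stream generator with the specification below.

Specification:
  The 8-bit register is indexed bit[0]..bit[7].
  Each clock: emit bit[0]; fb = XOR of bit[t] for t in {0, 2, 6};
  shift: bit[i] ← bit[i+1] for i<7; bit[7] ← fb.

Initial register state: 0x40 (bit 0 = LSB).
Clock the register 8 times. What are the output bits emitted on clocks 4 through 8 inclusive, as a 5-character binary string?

00010

reg_0 = 0x40
clock 1: out=0, reg = 0xA0
clock 2: out=0, reg = 0x50
clock 3: out=0, reg = 0xA8
clock 4: out=0, reg = 0x54
clock 5: out=0, reg = 0x2A
clock 6: out=0, reg = 0x15
clock 7: out=1, reg = 0x0A
clock 8: out=0, reg = 0x05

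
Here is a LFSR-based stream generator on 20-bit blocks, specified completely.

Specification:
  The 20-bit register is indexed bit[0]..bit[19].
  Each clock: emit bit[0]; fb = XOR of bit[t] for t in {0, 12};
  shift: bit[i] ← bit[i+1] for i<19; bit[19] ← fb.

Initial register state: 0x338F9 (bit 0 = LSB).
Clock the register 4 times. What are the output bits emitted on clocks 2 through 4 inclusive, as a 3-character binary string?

001

reg_0 = 0x338F9
clock 1: out=1, reg = 0x19C7C
clock 2: out=0, reg = 0x8CE3E
clock 3: out=0, reg = 0x4671F
clock 4: out=1, reg = 0xA338F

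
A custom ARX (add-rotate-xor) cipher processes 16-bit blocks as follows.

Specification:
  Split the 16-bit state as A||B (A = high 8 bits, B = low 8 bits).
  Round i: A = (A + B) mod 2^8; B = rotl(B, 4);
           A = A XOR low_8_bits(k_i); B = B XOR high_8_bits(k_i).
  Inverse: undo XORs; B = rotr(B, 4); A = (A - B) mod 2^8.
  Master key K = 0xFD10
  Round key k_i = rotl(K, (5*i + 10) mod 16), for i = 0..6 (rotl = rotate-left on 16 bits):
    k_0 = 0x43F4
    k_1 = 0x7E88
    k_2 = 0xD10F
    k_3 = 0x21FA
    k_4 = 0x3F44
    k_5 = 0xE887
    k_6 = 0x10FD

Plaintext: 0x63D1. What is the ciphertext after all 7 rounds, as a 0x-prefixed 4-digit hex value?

0x3ADB

s_0 = plaintext = 0x63D1
s_1 = Round(s_0, k_0) = 0xC05E
s_2 = Round(s_1, k_1) = 0x969B
s_3 = Round(s_2, k_2) = 0x3E68
s_4 = Round(s_3, k_3) = 0x5CA7
s_5 = Round(s_4, k_4) = 0x4745
s_6 = Round(s_5, k_5) = 0x0BBC
s_7 = Round(s_6, k_6) = 0x3ADB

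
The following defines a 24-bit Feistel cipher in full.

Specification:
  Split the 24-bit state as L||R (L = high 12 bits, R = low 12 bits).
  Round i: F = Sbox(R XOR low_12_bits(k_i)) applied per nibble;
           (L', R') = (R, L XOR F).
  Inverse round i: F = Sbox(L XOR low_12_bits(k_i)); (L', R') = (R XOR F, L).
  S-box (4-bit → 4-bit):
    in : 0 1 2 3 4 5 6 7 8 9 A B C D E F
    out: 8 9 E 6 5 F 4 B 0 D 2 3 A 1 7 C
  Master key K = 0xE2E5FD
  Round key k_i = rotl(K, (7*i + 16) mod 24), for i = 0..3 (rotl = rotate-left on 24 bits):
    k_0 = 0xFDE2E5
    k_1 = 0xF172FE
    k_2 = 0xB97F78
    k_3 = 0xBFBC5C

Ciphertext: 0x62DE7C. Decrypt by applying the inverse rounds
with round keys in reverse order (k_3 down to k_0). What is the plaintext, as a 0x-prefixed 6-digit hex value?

s_0 = ciphertext = 0x62DE7C
s_1 = InvRound(s_0, k_3) = 0xCC562D
s_2 = InvRound(s_1, k_2) = 0x01CCC5
s_3 = InvRound(s_2, k_1) = 0x2BB01C
s_4 = InvRound(s_3, k_0) = 0x8EB2BB

0x8EB2BB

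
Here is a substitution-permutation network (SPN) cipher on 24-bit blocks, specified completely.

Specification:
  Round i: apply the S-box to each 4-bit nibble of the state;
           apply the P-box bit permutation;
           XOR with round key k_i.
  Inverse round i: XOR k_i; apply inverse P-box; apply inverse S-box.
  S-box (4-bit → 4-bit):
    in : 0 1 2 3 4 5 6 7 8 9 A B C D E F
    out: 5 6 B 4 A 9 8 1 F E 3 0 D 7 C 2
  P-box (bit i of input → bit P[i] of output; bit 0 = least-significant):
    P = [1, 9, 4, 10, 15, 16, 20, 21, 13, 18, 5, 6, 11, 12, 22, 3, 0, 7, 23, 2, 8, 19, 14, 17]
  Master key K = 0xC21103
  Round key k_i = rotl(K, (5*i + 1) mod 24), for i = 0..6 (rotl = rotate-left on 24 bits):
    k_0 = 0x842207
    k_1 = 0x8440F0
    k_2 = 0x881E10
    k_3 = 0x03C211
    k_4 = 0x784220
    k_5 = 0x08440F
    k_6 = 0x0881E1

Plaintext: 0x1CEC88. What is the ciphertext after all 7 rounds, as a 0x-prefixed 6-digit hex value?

0x08F887

s_0 = plaintext = 0x1CEC88
s_1 = Round(s_0, k_0) = 0x7DC478
s_2 = Round(s_1, k_1) = 0x40CF2B
s_3 = Round(s_2, k_2) = 0x679619
s_4 = Round(s_3, k_3) = 0x50D448
s_5 = Round(s_4, k_4) = 0x9F5D73
s_6 = Round(s_5, k_5) = 0x06ACB7
s_7 = Round(s_6, k_6) = 0x08F887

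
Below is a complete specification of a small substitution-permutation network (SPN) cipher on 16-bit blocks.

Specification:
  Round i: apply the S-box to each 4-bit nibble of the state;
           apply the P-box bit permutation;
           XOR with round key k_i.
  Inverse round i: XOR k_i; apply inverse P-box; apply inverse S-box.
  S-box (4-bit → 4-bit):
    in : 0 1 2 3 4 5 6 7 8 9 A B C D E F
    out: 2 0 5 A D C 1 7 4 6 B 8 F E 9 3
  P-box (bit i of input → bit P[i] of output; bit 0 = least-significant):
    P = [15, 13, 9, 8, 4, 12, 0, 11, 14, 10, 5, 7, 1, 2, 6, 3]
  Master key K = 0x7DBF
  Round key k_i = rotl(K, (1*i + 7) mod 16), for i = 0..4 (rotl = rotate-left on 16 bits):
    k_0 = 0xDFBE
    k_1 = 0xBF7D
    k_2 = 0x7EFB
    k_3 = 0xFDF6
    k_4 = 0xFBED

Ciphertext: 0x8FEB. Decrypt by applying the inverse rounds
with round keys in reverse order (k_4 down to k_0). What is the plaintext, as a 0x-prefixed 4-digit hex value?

0x56B0

s_0 = ciphertext = 0x8FEB
s_1 = InvRound(s_0, k_4) = 0xFF00
s_2 = InvRound(s_1, k_3) = 0x7568
s_3 = InvRound(s_2, k_2) = 0x6B45
s_4 = InvRound(s_3, k_1) = 0xB7F6
s_5 = InvRound(s_4, k_0) = 0x56B0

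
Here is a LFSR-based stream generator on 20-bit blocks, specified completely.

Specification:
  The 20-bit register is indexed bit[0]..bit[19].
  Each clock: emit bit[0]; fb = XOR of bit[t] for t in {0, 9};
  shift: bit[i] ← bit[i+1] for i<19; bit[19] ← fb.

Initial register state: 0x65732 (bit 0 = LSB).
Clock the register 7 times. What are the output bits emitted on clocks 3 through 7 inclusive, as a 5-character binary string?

reg_0 = 0x65732
clock 1: out=0, reg = 0xB2B99
clock 2: out=1, reg = 0x595CC
clock 3: out=0, reg = 0x2CAE6
clock 4: out=0, reg = 0x96573
clock 5: out=1, reg = 0xCB2B9
clock 6: out=1, reg = 0x6595C
clock 7: out=0, reg = 0x32CAE

00110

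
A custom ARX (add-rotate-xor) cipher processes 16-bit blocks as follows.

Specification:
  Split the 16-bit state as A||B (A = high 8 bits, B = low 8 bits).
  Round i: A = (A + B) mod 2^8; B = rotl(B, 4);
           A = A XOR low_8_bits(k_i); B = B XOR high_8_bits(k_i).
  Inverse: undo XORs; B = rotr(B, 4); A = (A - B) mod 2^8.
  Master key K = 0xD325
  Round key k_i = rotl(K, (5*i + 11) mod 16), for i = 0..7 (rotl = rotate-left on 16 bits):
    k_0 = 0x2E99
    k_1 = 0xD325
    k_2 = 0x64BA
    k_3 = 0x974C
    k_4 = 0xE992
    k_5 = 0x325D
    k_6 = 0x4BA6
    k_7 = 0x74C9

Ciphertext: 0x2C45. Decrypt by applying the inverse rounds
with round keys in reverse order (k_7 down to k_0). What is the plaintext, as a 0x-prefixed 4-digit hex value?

s_0 = ciphertext = 0x2C45
s_1 = InvRound(s_0, k_7) = 0xD213
s_2 = InvRound(s_1, k_6) = 0xEF85
s_3 = InvRound(s_2, k_5) = 0x377B
s_4 = InvRound(s_3, k_4) = 0x7C29
s_5 = InvRound(s_4, k_3) = 0x45EB
s_6 = InvRound(s_5, k_2) = 0x07F8
s_7 = InvRound(s_6, k_1) = 0x70B2
s_8 = InvRound(s_7, k_0) = 0x20C9

0x20C9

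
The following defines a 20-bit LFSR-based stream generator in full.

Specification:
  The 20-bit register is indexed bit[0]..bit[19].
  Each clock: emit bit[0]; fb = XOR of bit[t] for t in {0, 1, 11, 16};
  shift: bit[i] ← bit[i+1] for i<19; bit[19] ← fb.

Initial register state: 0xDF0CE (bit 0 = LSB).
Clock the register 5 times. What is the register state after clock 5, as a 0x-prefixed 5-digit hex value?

0xD6F86

reg_0 = 0xDF0CE
clock 1: out=0, reg = 0x6F867
clock 2: out=1, reg = 0xB7C33
clock 3: out=1, reg = 0x5BE19
clock 4: out=1, reg = 0xADF0C
clock 5: out=0, reg = 0xD6F86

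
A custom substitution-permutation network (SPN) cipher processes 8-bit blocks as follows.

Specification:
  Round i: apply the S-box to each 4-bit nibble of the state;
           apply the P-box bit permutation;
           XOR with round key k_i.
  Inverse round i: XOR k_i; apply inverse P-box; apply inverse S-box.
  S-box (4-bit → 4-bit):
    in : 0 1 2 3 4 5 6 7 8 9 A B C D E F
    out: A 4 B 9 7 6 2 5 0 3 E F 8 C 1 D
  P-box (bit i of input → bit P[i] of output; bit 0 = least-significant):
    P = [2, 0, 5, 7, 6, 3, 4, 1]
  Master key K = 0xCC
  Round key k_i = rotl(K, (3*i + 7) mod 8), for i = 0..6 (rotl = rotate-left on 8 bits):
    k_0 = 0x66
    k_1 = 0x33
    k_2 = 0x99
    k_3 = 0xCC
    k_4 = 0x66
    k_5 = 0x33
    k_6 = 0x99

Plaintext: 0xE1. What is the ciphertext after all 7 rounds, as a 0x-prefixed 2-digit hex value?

s_0 = plaintext = 0xE1
s_1 = Round(s_0, k_0) = 0x06
s_2 = Round(s_1, k_1) = 0x38
s_3 = Round(s_2, k_2) = 0xDB
s_4 = Round(s_3, k_3) = 0x7B
s_5 = Round(s_4, k_4) = 0x93
s_6 = Round(s_5, k_5) = 0xFF
s_7 = Round(s_6, k_6) = 0x6F

0x6F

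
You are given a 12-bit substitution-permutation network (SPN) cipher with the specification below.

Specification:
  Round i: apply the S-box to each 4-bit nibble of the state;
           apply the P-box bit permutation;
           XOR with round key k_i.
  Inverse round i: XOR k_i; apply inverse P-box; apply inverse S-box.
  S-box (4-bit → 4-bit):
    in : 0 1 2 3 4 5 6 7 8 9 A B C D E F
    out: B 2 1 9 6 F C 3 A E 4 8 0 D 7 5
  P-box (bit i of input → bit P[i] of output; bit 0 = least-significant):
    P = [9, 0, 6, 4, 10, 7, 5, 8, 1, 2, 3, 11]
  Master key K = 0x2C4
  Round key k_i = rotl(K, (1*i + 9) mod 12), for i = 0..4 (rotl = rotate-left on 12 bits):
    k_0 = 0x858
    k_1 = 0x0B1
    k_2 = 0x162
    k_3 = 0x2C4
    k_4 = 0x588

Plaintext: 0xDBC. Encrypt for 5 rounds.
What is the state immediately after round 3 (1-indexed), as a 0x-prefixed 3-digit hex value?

s_0 = plaintext = 0xDBC
s_1 = Round(s_0, k_0) = 0x152
s_2 = Round(s_1, k_1) = 0x715
s_3 = Round(s_2, k_2) = 0x3B5
s_4 = Round(s_3, k_3) = 0x997
s_5 = Round(s_4, k_4) = 0xE25

0x3B5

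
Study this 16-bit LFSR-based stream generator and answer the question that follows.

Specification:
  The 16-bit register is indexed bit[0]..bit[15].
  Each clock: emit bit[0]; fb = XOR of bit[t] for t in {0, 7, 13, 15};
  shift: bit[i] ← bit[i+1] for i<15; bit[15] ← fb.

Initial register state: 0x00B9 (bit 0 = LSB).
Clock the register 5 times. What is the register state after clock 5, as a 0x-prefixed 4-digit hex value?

reg_0 = 0x00B9
clock 1: out=1, reg = 0x005C
clock 2: out=0, reg = 0x002E
clock 3: out=0, reg = 0x0017
clock 4: out=1, reg = 0x800B
clock 5: out=1, reg = 0x4005

0x4005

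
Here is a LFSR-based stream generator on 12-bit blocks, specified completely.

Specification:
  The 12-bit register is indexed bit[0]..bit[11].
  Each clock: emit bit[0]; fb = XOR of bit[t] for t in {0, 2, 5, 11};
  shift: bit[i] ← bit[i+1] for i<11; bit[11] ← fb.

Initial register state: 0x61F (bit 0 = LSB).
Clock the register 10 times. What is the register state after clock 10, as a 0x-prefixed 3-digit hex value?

reg_0 = 0x61F
clock 1: out=1, reg = 0x30F
clock 2: out=1, reg = 0x187
clock 3: out=1, reg = 0x0C3
clock 4: out=1, reg = 0x861
clock 5: out=1, reg = 0xC30
clock 6: out=0, reg = 0x618
clock 7: out=0, reg = 0x30C
clock 8: out=0, reg = 0x986
clock 9: out=0, reg = 0x4C3
clock 10: out=1, reg = 0xA61

0xA61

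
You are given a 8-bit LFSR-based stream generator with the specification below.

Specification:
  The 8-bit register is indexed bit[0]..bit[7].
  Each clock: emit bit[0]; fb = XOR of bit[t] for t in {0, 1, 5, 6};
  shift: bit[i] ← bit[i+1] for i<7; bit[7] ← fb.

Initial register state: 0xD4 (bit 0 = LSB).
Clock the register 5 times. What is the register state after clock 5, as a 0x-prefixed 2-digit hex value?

reg_0 = 0xD4
clock 1: out=0, reg = 0xEA
clock 2: out=0, reg = 0xF5
clock 3: out=1, reg = 0xFA
clock 4: out=0, reg = 0xFD
clock 5: out=1, reg = 0xFE

0xFE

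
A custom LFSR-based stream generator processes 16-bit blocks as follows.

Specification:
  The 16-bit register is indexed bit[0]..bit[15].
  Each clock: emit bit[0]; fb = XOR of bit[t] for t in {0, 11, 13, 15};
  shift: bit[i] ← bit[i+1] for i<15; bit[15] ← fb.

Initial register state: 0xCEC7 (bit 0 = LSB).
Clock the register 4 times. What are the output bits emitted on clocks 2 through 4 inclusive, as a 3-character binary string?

110

reg_0 = 0xCEC7
clock 1: out=1, reg = 0xE763
clock 2: out=1, reg = 0xF3B1
clock 3: out=1, reg = 0xF9D8
clock 4: out=0, reg = 0xFCEC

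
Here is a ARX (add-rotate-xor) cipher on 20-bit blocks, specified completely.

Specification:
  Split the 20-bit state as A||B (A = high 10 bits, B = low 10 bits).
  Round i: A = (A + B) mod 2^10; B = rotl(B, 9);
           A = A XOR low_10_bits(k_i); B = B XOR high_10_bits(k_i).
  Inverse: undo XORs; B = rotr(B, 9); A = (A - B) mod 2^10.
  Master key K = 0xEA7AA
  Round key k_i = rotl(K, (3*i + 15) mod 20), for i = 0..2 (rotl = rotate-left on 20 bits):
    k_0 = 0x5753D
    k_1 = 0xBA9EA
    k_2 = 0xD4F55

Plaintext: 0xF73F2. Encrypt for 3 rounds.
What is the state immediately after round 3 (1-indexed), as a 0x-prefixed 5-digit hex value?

0x9820F

s_0 = plaintext = 0xF73F2
s_1 = Round(s_0, k_0) = 0xBCCA4
s_2 = Round(s_1, k_1) = 0x9F6B8
s_3 = Round(s_2, k_2) = 0x9820F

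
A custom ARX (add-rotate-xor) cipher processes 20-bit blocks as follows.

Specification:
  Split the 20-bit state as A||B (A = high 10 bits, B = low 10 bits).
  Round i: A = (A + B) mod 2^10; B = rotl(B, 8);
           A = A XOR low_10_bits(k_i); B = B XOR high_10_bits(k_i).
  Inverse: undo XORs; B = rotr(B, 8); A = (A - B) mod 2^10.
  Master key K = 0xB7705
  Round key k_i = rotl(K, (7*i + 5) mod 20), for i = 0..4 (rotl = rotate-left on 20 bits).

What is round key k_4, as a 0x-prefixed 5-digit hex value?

0x0B6EE

K = 0xB7705
k_0 = rotl(K, (7*0+5) mod 20) = rotl(K, 5) = 0xEE0B6
k_1 = rotl(K, (7*1+5) mod 20) = rotl(K, 12) = 0x05B77
k_2 = rotl(K, (7*2+5) mod 20) = rotl(K, 19) = 0xDBB82
k_3 = rotl(K, (7*3+5) mod 20) = rotl(K, 6) = 0xDC16D
k_4 = rotl(K, (7*4+5) mod 20) = rotl(K, 13) = 0x0B6EE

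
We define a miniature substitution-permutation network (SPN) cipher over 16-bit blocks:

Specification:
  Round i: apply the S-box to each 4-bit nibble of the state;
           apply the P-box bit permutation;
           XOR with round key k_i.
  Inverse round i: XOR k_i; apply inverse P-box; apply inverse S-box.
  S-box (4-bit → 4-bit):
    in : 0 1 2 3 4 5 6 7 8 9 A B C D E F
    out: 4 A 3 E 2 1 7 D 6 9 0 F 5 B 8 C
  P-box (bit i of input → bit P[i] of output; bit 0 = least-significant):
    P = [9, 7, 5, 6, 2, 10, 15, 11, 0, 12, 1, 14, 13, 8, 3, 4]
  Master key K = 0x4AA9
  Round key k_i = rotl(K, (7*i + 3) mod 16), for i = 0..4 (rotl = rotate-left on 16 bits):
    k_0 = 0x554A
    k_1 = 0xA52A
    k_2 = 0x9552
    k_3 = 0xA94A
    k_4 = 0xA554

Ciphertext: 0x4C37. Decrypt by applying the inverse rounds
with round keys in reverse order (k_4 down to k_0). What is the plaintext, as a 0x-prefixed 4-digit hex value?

0x5591

s_0 = ciphertext = 0x4C37
s_1 = InvRound(s_0, k_4) = 0x27FF
s_2 = InvRound(s_1, k_3) = 0xE5B6
s_3 = InvRound(s_2, k_2) = 0x5153
s_4 = InvRound(s_3, k_1) = 0x7D8F
s_5 = InvRound(s_4, k_0) = 0x5591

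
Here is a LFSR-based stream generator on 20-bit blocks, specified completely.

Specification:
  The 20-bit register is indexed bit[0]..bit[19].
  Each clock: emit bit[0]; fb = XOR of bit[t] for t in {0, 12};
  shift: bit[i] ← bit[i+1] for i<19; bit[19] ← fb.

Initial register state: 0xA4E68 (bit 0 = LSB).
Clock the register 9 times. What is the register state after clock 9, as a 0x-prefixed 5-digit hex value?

reg_0 = 0xA4E68
clock 1: out=0, reg = 0x52734
clock 2: out=0, reg = 0x2939A
clock 3: out=0, reg = 0x949CD
clock 4: out=1, reg = 0xCA4E6
clock 5: out=0, reg = 0x65273
clock 6: out=1, reg = 0x32939
clock 7: out=1, reg = 0x9949C
clock 8: out=0, reg = 0xCCA4E
clock 9: out=0, reg = 0x66527

0x66527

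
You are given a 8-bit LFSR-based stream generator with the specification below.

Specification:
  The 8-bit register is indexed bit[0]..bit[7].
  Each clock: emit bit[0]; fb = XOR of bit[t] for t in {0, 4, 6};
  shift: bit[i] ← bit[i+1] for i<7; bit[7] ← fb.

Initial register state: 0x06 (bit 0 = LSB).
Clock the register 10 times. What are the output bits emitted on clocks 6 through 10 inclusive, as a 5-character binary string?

00001

reg_0 = 0x06
clock 1: out=0, reg = 0x03
clock 2: out=1, reg = 0x81
clock 3: out=1, reg = 0xC0
clock 4: out=0, reg = 0xE0
clock 5: out=0, reg = 0xF0
clock 6: out=0, reg = 0x78
clock 7: out=0, reg = 0x3C
clock 8: out=0, reg = 0x9E
clock 9: out=0, reg = 0xCF
clock 10: out=1, reg = 0x67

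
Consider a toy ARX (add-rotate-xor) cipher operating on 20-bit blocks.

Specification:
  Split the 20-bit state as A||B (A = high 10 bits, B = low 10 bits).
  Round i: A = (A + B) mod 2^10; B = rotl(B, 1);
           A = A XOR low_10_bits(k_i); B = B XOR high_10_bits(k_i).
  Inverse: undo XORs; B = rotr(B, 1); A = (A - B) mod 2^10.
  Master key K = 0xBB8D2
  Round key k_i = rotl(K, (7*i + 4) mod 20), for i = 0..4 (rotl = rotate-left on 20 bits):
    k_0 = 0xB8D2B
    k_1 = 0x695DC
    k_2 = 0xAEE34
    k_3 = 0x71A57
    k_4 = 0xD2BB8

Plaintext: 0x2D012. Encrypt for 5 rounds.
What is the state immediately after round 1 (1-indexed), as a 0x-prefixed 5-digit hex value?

s_0 = plaintext = 0x2D012
s_1 = Round(s_0, k_0) = 0x7B6C7
s_2 = Round(s_1, k_1) = 0x5A02A
s_3 = Round(s_2, k_2) = 0xE9AEF
s_4 = Round(s_3, k_3) = 0x30819
s_5 = Round(s_4, k_4) = 0xD8F78

0x7B6C7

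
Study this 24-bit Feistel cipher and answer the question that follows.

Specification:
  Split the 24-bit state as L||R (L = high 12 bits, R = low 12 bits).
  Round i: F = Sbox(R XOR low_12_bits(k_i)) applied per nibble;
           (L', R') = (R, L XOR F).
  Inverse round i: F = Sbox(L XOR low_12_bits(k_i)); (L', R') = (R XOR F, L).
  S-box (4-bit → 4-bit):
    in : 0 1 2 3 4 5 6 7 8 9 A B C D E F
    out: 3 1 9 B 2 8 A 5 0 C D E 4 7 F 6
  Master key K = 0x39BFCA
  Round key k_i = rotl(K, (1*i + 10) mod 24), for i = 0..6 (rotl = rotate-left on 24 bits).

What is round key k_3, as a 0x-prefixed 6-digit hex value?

0xF94737

K = 0x39BFCA
k_0 = rotl(K, (1*0+10) mod 24) = rotl(K, 10) = 0xFF28E6
k_1 = rotl(K, (1*1+10) mod 24) = rotl(K, 11) = 0xFE51CD
k_2 = rotl(K, (1*2+10) mod 24) = rotl(K, 12) = 0xFCA39B
k_3 = rotl(K, (1*3+10) mod 24) = rotl(K, 13) = 0xF94737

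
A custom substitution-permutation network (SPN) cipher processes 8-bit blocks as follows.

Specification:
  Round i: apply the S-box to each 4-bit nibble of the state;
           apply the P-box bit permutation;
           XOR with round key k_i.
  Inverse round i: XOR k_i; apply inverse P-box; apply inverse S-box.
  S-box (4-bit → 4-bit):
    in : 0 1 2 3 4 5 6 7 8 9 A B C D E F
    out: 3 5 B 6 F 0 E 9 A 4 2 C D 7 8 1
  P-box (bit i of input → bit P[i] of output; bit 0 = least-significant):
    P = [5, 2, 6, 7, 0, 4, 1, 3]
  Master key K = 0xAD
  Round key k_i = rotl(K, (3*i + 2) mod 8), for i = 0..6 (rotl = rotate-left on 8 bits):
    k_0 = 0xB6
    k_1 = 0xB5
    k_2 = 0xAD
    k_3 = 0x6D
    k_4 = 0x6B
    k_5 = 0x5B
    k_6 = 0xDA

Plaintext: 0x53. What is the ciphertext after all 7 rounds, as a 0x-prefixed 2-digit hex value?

0x52

s_0 = plaintext = 0x53
s_1 = Round(s_0, k_0) = 0xF2
s_2 = Round(s_1, k_1) = 0x10
s_3 = Round(s_2, k_2) = 0x8A
s_4 = Round(s_3, k_3) = 0x71
s_5 = Round(s_4, k_4) = 0x02
s_6 = Round(s_5, k_5) = 0xEE
s_7 = Round(s_6, k_6) = 0x52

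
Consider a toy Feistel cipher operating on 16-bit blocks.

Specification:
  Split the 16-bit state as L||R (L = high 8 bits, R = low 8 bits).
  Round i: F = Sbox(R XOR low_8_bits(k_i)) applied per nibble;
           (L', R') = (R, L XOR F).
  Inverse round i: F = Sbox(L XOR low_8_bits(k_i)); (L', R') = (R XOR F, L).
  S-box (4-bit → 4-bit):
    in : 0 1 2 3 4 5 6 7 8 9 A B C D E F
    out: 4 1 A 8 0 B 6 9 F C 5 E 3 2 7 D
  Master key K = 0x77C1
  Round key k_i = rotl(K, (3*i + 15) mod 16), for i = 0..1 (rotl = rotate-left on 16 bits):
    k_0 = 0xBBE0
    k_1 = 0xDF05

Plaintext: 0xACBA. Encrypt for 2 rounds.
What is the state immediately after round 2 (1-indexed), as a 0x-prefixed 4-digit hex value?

s_0 = plaintext = 0xACBA
s_1 = Round(s_0, k_0) = 0xBA19
s_2 = Round(s_1, k_1) = 0x19A9

0x19A9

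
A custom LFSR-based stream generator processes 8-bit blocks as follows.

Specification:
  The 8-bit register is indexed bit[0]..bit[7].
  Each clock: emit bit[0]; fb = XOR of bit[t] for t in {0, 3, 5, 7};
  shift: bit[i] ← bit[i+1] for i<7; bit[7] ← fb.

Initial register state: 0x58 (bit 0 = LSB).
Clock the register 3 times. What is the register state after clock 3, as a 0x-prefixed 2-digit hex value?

reg_0 = 0x58
clock 1: out=0, reg = 0xAC
clock 2: out=0, reg = 0xD6
clock 3: out=0, reg = 0xEB

0xEB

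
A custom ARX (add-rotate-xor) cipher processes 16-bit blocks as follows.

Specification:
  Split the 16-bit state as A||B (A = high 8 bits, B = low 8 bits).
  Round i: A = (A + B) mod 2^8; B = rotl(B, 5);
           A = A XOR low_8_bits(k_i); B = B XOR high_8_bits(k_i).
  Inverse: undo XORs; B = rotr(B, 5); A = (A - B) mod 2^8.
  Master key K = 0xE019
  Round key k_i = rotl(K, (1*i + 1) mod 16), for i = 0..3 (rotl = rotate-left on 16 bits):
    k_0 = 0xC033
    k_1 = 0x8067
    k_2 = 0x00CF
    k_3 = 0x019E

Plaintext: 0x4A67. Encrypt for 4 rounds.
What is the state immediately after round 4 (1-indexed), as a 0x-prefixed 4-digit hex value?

s_0 = plaintext = 0x4A67
s_1 = Round(s_0, k_0) = 0x822C
s_2 = Round(s_1, k_1) = 0xC905
s_3 = Round(s_2, k_2) = 0x01A0
s_4 = Round(s_3, k_3) = 0x3F15

0x3F15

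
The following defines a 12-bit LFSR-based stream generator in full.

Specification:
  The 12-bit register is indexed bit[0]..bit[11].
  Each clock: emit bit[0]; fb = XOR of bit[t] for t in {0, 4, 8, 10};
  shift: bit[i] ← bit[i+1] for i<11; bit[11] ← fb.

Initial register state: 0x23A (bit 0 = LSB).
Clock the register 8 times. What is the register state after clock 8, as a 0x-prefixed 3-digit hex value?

0xB72

reg_0 = 0x23A
clock 1: out=0, reg = 0x91D
clock 2: out=1, reg = 0xC8E
clock 3: out=0, reg = 0xE47
clock 4: out=1, reg = 0x723
clock 5: out=1, reg = 0xB91
clock 6: out=1, reg = 0xDC8
clock 7: out=0, reg = 0x6E4
clock 8: out=0, reg = 0xB72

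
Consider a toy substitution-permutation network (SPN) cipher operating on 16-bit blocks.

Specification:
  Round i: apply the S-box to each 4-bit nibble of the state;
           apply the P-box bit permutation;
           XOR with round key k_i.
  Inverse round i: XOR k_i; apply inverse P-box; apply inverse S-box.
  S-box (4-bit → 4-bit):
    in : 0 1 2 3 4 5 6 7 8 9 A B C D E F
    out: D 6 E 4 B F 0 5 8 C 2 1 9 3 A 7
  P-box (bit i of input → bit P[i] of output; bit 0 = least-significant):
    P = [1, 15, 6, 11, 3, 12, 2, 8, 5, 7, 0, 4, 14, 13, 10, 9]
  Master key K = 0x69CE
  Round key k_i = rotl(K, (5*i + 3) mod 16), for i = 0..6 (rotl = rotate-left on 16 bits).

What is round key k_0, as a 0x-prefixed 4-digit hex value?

K = 0x69CE
k_0 = rotl(K, (5*0+3) mod 16) = rotl(K, 3) = 0x4E73

0x4E73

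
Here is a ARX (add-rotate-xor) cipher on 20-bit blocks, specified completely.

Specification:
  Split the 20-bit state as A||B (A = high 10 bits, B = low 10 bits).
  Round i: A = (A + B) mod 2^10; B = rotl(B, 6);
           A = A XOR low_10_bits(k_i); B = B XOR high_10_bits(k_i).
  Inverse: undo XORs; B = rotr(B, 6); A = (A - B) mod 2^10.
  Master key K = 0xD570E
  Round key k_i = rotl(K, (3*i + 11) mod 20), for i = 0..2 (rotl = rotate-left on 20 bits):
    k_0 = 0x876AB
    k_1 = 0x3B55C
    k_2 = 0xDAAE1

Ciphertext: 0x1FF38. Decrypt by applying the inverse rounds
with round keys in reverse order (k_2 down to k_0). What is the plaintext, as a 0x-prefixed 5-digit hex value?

s_0 = ciphertext = 0x1FF38
s_1 = InvRound(s_0, k_2) = 0x5F521
s_2 = InvRound(s_1, k_1) = 0xD68C7
s_3 = InvRound(s_2, k_0) = 0x119AB

0x119AB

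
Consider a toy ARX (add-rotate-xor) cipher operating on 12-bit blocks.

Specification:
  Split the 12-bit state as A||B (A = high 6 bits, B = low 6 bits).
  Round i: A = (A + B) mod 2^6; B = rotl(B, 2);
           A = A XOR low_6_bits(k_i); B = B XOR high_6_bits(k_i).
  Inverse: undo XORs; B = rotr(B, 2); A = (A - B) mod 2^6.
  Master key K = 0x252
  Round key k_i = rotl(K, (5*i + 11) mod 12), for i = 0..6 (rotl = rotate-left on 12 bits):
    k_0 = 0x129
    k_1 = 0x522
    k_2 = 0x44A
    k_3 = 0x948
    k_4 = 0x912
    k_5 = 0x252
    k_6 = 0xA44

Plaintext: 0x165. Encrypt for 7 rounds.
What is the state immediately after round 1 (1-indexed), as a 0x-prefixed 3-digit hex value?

0x0D2

s_0 = plaintext = 0x165
s_1 = Round(s_0, k_0) = 0x0D2
s_2 = Round(s_1, k_1) = 0xDDD
s_3 = Round(s_2, k_2) = 0x7A4
s_4 = Round(s_3, k_3) = 0x2B7
s_5 = Round(s_4, k_4) = 0x4FB
s_6 = Round(s_5, k_5) = 0x726
s_7 = Round(s_6, k_6) = 0x1B3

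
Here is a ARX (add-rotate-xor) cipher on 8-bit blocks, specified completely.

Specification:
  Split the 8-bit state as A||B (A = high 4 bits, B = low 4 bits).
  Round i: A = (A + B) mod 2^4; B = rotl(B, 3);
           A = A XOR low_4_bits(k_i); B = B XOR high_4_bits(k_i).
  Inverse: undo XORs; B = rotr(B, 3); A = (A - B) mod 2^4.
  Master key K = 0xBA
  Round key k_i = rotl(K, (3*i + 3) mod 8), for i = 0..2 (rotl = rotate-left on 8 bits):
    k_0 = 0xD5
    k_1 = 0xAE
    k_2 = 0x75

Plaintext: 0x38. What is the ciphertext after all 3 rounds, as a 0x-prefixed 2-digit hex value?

0xA4

s_0 = plaintext = 0x38
s_1 = Round(s_0, k_0) = 0xE9
s_2 = Round(s_1, k_1) = 0x96
s_3 = Round(s_2, k_2) = 0xA4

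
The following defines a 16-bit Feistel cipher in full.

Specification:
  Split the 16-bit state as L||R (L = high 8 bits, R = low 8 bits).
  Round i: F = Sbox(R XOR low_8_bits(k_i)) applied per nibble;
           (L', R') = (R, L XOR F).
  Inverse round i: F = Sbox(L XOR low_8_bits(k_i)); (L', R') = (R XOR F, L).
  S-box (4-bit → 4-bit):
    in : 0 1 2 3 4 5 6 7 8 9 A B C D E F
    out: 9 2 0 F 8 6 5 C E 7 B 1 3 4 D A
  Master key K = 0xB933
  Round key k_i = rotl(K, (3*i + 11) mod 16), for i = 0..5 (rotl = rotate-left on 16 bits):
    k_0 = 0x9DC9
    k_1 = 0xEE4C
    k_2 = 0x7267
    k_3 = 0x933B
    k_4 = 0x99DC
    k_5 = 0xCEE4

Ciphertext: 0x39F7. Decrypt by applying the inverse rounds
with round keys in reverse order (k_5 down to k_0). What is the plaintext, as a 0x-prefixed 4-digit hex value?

s_0 = ciphertext = 0x39F7
s_1 = InvRound(s_0, k_5) = 0xB339
s_2 = InvRound(s_1, k_4) = 0x63B3
s_3 = InvRound(s_2, k_3) = 0xDD63
s_4 = InvRound(s_3, k_2) = 0x78DD
s_5 = InvRound(s_4, k_1) = 0x2578
s_6 = InvRound(s_5, k_0) = 0xAB25

0xAB25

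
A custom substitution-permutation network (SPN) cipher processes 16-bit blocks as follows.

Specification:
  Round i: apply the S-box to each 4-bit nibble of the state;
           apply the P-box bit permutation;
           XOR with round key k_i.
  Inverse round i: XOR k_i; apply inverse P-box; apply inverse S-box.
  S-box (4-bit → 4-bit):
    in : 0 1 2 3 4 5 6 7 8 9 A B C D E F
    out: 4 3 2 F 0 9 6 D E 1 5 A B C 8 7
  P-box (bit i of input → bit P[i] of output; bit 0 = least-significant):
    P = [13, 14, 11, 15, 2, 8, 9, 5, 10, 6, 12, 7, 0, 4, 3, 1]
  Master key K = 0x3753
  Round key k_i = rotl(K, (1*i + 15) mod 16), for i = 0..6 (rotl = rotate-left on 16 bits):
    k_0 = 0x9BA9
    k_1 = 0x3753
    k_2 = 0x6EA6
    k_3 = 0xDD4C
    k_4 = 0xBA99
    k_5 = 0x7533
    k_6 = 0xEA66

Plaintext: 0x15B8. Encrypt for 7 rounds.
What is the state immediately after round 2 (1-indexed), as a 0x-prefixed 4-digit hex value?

s_0 = plaintext = 0x15B8
s_1 = Round(s_0, k_0) = 0x5618
s_2 = Round(s_1, k_1) = 0xEE14
s_3 = Round(s_2, k_2) = 0x6F20
s_4 = Round(s_3, k_3) = 0xC014
s_5 = Round(s_4, k_4) = 0xAB8E
s_6 = Round(s_5, k_5) = 0xF6DA
s_7 = Round(s_6, k_6) = 0xD01F

0xEE14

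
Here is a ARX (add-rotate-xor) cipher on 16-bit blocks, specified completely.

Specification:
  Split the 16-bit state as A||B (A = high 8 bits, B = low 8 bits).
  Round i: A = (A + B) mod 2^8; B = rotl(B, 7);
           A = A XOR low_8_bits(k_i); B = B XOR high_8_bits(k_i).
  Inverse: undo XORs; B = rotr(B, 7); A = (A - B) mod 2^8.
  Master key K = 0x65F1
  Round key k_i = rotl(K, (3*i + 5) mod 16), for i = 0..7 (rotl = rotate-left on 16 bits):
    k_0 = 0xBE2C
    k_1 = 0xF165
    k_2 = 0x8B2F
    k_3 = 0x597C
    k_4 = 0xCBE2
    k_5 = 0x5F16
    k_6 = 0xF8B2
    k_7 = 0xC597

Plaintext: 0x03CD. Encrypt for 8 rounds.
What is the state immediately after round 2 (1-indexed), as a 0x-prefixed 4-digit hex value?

0x31DD

s_0 = plaintext = 0x03CD
s_1 = Round(s_0, k_0) = 0xFC58
s_2 = Round(s_1, k_1) = 0x31DD
s_3 = Round(s_2, k_2) = 0x2165
s_4 = Round(s_3, k_3) = 0xFAEB
s_5 = Round(s_4, k_4) = 0x073E
s_6 = Round(s_5, k_5) = 0x5340
s_7 = Round(s_6, k_6) = 0x21D8
s_8 = Round(s_7, k_7) = 0x6EA9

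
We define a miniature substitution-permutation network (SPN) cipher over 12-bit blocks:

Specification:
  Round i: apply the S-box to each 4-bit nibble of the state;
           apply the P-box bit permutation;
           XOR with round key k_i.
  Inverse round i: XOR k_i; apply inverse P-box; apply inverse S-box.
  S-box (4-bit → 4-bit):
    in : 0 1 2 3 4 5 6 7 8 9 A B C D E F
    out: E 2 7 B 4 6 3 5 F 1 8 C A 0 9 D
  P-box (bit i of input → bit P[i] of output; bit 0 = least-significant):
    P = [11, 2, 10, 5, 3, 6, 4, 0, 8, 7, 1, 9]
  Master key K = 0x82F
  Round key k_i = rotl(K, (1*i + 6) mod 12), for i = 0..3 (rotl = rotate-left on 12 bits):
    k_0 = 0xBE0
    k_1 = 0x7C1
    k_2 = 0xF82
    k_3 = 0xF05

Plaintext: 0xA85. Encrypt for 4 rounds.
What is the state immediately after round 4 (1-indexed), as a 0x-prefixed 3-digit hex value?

0x904

s_0 = plaintext = 0xA85
s_1 = Round(s_0, k_0) = 0xDBD
s_2 = Round(s_1, k_1) = 0x7D0
s_3 = Round(s_2, k_2) = 0xAA4
s_4 = Round(s_3, k_3) = 0x904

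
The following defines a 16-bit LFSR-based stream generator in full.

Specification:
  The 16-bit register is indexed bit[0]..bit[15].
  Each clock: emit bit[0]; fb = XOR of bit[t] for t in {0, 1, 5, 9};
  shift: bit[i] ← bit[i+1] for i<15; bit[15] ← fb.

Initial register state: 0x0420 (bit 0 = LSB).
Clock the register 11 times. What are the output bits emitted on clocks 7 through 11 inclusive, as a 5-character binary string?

00001

reg_0 = 0x0420
clock 1: out=0, reg = 0x8210
clock 2: out=0, reg = 0xC108
clock 3: out=0, reg = 0x6084
clock 4: out=0, reg = 0x3042
clock 5: out=0, reg = 0x9821
clock 6: out=1, reg = 0x4C10
clock 7: out=0, reg = 0x2608
clock 8: out=0, reg = 0x9304
clock 9: out=0, reg = 0xC982
clock 10: out=0, reg = 0xE4C1
clock 11: out=1, reg = 0xF260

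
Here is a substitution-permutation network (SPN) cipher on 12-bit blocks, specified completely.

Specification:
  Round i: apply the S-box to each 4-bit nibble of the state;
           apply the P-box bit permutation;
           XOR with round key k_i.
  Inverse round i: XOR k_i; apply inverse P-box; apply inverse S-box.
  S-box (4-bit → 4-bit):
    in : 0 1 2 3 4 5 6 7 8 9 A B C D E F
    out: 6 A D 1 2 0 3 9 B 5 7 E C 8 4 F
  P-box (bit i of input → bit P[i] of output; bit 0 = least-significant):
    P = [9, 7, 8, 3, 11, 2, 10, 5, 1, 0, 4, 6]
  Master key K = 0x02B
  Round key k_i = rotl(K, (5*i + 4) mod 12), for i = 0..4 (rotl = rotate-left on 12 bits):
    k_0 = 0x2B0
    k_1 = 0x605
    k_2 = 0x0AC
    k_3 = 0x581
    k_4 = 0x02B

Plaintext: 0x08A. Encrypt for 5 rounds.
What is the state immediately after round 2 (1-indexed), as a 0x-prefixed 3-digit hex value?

0x213

s_0 = plaintext = 0x08A
s_1 = Round(s_0, k_0) = 0x905
s_2 = Round(s_1, k_1) = 0x213
s_3 = Round(s_2, k_2) = 0x2DA
s_4 = Round(s_3, k_3) = 0x673
s_5 = Round(s_4, k_4) = 0xA08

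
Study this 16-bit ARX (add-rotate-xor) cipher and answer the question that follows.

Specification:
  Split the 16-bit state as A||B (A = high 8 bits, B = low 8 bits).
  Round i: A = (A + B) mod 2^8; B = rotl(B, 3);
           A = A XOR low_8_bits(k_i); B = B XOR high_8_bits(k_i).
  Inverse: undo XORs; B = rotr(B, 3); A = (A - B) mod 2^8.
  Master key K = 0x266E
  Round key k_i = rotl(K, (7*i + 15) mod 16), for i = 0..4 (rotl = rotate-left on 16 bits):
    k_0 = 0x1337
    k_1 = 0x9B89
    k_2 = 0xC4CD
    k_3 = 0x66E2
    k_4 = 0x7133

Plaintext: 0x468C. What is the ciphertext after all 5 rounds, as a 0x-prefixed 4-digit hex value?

0x5433

s_0 = plaintext = 0x468C
s_1 = Round(s_0, k_0) = 0xE577
s_2 = Round(s_1, k_1) = 0xD520
s_3 = Round(s_2, k_2) = 0x38C5
s_4 = Round(s_3, k_3) = 0x1F48
s_5 = Round(s_4, k_4) = 0x5433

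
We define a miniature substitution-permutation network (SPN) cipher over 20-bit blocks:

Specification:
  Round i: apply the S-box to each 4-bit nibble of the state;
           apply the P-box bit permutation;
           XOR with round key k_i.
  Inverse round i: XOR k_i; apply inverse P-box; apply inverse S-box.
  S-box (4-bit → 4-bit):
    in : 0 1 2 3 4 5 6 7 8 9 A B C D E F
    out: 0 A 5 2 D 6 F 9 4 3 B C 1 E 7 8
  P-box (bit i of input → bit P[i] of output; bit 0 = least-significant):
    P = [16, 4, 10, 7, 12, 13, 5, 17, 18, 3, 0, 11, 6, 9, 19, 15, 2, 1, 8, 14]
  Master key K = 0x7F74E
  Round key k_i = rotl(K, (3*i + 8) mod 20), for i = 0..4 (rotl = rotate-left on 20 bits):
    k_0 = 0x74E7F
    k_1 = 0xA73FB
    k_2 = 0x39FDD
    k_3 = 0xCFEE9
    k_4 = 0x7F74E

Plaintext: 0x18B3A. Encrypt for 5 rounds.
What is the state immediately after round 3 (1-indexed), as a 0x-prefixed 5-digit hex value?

0xE6311

s_0 = plaintext = 0x18B3A
s_1 = Round(s_0, k_0) = 0xE26EC
s_2 = Round(s_1, k_1) = 0x74A94
s_3 = Round(s_2, k_2) = 0xE6311
s_4 = Round(s_3, k_3) = 0x65D37
s_5 = Round(s_4, k_4) = 0xE9CC1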